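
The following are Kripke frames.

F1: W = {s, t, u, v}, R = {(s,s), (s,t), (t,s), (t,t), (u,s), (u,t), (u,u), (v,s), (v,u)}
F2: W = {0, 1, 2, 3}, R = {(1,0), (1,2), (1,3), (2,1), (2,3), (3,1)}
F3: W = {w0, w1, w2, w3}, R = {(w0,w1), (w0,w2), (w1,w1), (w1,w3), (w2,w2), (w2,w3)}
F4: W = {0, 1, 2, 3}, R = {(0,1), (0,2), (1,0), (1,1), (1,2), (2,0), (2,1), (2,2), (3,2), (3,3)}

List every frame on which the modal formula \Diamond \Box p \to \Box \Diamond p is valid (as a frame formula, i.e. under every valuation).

The schema corresponds to convergence: \forall x \forall y \forall z (Rxy \wedge Rxz \to \exists w (Ryw \wedge Rzw)).
F1: holds.
F2: fails — R10 and R10 but 0 and 0 have no common successor.
F3: fails — Rw1w1 and Rw1w3 but w1 and w3 have no common successor.
F4: holds.

F1, F4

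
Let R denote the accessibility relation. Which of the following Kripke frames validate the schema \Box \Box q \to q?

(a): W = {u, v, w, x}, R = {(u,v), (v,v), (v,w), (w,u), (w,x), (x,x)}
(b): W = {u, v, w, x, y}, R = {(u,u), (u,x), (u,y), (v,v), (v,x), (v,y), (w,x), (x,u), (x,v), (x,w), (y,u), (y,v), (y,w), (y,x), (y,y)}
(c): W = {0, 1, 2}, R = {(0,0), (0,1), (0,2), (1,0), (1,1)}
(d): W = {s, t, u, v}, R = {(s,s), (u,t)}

(b)

This is the axiom for a generalized confluence (Geach) condition; its first-order frame correspondent is \forall x \exists w (x R^2 w \wedge x = w).
(a): fails — at u but no t with uR²t and u=t.
(b): satisfies the condition.
(c): fails — at 2 but no w with 2R²w and 2=w.
(d): fails — at t but no w with tR²w and t=w.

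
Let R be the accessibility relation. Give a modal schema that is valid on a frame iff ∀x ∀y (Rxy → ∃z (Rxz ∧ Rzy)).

The condition is density. The C4 schema □□q → □q defines it.
Suppose □□q→□q is valid. Take Rxy and set V(q)={w : xR²w}. Then □□q at x, so □q at x, so q at y, i.e. ∃z(Rxz∧Rzy).

□□q → □q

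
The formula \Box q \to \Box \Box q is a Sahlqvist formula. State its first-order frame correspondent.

Transitivity

Suppose □q→□□q is valid. Take Rxy, Ryz and set V(q)={w : Rxw}. Then □q at x, so □□q at x, so □q at y, so q at z, i.e. Rxz.
The converse is a direct semantic check.
Frame condition: \forall x \forall y \forall z (Rxy \wedge Ryz \to Rxz).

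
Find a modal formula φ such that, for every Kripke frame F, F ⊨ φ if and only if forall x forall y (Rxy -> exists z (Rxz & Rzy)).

A defining formula is □□p → □p (the C4 axiom).
Suppose □□p→□p is valid. Take Rxy and set V(p)={w : xR²w}. Then □□p at x, so □p at x, so p at y, i.e. ∃z(Rxz∧Rzy).

□□p → □p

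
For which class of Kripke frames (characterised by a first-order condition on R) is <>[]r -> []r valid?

The Euclidean property

Replacing r by ¬r and contraposing gives the equivalent schema ◇r → □◇r.
Suppose ◇r→□◇r is valid. Take Rxy, Rxz and set V(r)={y}. Then ◇r at x, so □◇r at x, so ◇r at z, so some w with Rzw has r; w=y, i.e. Rzy. By symmetry of the argument, Ryz.
Conversely, any frame satisfying forall x forall y forall z (Rxy & Rxz -> Ryz) validates the schema.
So the correspondent is the Euclidean property.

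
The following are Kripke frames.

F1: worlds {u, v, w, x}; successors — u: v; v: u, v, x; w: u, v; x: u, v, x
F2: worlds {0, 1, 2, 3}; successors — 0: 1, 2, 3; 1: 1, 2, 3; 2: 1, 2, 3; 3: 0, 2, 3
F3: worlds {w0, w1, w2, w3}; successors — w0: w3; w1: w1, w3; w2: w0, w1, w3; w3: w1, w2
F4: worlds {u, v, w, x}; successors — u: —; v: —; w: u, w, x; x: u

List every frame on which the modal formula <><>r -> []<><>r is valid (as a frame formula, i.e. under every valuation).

F1, F2

The schema corresponds to a generalized confluence (Geach) condition: forall x forall y forall z ((x R^2 y & xRz) -> exists w (y = w & z R^2 w)).
F1: satisfies the condition.
F2: satisfies the condition.
F3: fails — w0R²w2, w0Rw3 but no w with w2=w and w3R²w.
F4: fails — wR²u, wRu but no t with u=t and uR²t.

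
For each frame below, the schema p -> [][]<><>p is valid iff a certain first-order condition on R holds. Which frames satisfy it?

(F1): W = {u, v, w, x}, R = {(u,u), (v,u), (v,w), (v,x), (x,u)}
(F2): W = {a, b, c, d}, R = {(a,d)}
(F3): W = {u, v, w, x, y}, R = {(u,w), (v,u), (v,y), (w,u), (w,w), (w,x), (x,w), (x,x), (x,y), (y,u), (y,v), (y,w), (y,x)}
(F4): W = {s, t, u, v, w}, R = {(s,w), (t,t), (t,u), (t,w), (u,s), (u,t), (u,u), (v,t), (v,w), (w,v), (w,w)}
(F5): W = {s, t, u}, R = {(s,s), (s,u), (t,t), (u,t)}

(F2)

The schema corresponds to a generalized confluence (Geach) condition: forall x forall z (x R^2 z -> exists w (x = w & z R^2 w)).
(F1): fails — vR²u but no t with v=t and uR²t.
(F2): condition met.
(F3): fails — vR²u but no t with v=t and uR²t.
(F4): fails — sR²v but no w* with s=w* and vR²w*.
(F5): fails — sR²t but no w with s=w and tR²w.
Valid on: (F2).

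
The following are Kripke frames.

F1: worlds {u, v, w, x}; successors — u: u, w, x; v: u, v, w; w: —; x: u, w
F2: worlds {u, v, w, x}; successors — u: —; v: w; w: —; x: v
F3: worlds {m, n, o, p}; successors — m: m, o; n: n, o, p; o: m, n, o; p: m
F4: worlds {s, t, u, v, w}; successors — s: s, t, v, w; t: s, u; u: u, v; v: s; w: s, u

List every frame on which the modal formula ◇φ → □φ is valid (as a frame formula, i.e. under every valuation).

The schema corresponds to partial functionality: ∀x ∀y ∀z (Rxy ∧ Rxz → y = z).
F1: fails — u sees both u and w.
F2: holds.
F3: fails — m sees both m and o.
F4: fails — s sees both s and t.

F2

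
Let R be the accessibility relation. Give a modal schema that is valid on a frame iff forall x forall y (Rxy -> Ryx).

ψ → □◇ψ

This is symmetry; the standard corresponding axiom is B: ψ → □◇ψ.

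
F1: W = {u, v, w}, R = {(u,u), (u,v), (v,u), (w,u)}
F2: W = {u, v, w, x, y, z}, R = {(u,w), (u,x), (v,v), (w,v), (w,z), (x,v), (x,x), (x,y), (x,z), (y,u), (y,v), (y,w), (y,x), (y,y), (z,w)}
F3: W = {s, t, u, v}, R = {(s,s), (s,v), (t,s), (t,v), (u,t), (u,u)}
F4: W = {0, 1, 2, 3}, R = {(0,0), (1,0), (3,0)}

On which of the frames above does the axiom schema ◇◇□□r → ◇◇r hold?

This is the axiom for a generalized confluence (Geach) condition; its first-order frame correspondent is ∀x ∀y (xR²y → ∃w (yR²w ∧ xR²w)).
F1: ✓.
F2: ✓.
F3: fails — sR²v but no w with vR²w and sR²w.
F4: ✓.
Valid on: F1, F2, F4.

F1, F2, F4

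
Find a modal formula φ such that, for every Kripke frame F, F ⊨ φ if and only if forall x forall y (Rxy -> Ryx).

p → □◇p

The condition is symmetry. The B schema p → □◇p defines it.
Suppose p→□◇p is valid. Take Rxy and set V(p)={x}. Then p at x, so □◇p at x, so ◇p at y, so some z with Ryz has p; z=x, i.e. Ryx.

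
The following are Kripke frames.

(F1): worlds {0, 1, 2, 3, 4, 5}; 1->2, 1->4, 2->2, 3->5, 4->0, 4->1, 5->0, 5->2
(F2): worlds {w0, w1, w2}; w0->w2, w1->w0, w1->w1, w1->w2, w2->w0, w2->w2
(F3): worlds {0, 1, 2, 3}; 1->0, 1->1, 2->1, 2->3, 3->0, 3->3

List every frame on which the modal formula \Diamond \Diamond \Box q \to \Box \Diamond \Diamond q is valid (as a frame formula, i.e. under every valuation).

(F2)

The schema corresponds to a generalized confluence (Geach) condition: \forall x \forall y \forall z ((x R^2 y \wedge xRz) \to \exists w (yRw \wedge z R^2 w)).
(F1): fails — 1R²0, 1R2 but no w with 0Rw and 2R²w.
(F2): ✓.
(F3): fails — 1R²0, 1R0 but no w with 0Rw and 0R²w.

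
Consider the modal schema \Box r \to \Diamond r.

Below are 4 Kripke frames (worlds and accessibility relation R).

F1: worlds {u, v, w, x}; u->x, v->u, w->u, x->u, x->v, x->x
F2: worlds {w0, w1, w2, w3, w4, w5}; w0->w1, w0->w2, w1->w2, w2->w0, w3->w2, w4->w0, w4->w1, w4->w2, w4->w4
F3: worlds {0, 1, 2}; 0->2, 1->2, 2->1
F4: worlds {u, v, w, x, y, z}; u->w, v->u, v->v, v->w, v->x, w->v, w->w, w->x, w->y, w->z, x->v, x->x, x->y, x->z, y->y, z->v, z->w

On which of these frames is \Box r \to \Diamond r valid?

F1, F3, F4

The schema corresponds to seriality: \forall x \exists y Rxy.
F1: condition met.
F2: fails — world w5 has no successor.
F3: condition met.
F4: condition met.
Valid on: F1, F3, F4.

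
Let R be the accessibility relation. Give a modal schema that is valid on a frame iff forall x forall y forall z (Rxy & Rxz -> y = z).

◇s → □s

A defining formula is ◇s → □s (the CD axiom).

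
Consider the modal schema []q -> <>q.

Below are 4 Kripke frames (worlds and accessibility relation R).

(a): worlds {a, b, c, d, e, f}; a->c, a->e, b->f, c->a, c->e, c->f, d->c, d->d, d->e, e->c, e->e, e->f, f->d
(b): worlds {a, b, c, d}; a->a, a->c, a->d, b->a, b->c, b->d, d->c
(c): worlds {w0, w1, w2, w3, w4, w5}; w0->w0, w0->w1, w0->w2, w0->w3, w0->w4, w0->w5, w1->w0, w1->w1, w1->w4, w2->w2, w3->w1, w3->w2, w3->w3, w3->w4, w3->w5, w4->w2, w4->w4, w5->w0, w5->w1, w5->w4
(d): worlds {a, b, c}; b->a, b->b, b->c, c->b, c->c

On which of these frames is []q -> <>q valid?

(a), (c)

This is the axiom for seriality; its first-order frame correspondent is forall x exists y Rxy.
(a): holds.
(b): fails — world c has no successor.
(c): holds.
(d): fails — world a has no successor.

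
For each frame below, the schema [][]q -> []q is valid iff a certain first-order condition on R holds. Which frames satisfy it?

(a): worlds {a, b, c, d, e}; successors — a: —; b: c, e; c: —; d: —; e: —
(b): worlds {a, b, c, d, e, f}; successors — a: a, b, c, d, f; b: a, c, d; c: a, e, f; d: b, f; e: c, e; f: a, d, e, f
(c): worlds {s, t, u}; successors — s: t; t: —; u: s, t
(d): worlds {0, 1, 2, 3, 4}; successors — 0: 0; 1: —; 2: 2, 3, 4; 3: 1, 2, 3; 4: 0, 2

The schema corresponds to density: forall x forall y (Rxy -> exists z (Rxz & Rzy)).
(a): fails — Rbc but no z with Rbz and Rzc.
(b): fails — Rdb but no z with Rdz and Rzb.
(c): fails — Rus but no z with Ruz and Rzs.
(d): holds.

(d)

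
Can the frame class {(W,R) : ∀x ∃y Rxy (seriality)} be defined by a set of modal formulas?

The condition is seriality. A defining modal formula is □q → ◇q.

Yes — defined by □q → ◇q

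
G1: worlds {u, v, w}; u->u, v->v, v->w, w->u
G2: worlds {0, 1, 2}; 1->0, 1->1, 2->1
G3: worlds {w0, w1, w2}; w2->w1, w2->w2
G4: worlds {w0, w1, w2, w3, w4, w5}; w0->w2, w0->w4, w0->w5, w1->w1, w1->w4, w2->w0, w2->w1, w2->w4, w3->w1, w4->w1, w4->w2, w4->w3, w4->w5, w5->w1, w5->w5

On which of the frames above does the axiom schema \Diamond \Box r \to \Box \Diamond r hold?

This is the axiom for convergence; its first-order frame correspondent is \forall x \forall y \forall z (Rxy \wedge Rxz \to \exists w (Ryw \wedge Rzw)).
G1: fails — Rvw and Rvv but w and v have no common successor.
G2: fails — R10 and R10 but 0 and 0 have no common successor.
G3: fails — Rw2w1 and Rw2w1 but w1 and w1 have no common successor.
G4: condition met.

G4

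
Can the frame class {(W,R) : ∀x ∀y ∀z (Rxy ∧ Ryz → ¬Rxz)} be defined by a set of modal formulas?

Not modally definable

Modal frame validity is preserved under surjective bounded morphisms.
The 7-cycle (worlds s,t,u,v,w,x,y with s→t→u→v→w→x→y→s) is intransitive. Mapping every world to a single reflexive point • is a surjective bounded morphism; the reflexive point is not intransitive (R••∧R•• but R••).
Hence intransitivity is not modally definable.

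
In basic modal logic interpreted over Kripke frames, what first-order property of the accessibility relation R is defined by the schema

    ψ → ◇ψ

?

Reflexivity

Replacing ψ by ¬ψ and contraposing gives the equivalent schema □ψ → ψ.
Suppose □ψ→ψ is valid. At any x set V(ψ)={w : Rxw}. Then □ψ holds at x, so ψ holds at x, i.e. Rxx.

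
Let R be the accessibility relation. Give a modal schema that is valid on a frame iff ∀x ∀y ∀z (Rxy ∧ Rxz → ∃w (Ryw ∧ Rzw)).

◇□q → □◇q

A defining formula is ◇□q → □◇q (the .2 axiom).
Suppose ◇□q→□◇q is valid. Take Rxy, Rxz and set V(q)={w : Ryw}. Then □q at y so ◇□q at x, so □◇q at x, so ◇q at z, giving w with Rzw and Ryw.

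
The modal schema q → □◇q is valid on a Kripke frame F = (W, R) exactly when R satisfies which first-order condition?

symmetry: ∀x ∀y (Rxy → Ryx)

Suppose q→□◇q is valid. Take Rxy and set V(q)={x}. Then q at x, so □◇q at x, so ◇q at y, so some z with Ryz has q; z=x, i.e. Ryx.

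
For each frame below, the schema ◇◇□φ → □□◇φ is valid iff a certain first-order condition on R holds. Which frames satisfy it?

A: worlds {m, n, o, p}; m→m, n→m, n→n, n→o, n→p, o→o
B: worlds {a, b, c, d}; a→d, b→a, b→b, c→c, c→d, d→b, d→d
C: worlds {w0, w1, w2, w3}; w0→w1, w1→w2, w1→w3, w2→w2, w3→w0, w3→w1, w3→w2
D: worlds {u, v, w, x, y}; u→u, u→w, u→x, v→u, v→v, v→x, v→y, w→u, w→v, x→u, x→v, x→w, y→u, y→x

D

Frame correspondent (Sahlqvist): ∀x ∀y ∀z ((xR²y ∧ xR²z) → ∃w (yRw ∧ zRw)) — i.e. a generalized confluence (Geach) condition.
A: fails — nR²m, nR²o but no w with mRw and oRw.
B: fails — bR²a, bR²b but no w with aRw and bRw.
C: fails — w1R²w0, w1R²w1 but no w with w0Rw and w1Rw.
D: holds.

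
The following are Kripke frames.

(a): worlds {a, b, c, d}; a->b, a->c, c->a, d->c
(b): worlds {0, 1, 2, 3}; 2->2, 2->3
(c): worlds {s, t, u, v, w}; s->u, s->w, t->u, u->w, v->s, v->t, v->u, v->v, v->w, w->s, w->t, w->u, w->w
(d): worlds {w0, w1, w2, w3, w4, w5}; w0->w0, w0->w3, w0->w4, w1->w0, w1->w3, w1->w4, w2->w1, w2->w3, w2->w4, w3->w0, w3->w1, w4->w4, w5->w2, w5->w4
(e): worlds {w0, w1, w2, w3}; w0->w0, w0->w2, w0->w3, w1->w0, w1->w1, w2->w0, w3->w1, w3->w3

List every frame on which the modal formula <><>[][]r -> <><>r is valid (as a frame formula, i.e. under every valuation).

The schema corresponds to a generalized confluence (Geach) condition: forall x forall y (x R^2 y -> exists w (y R^2 w & x R^2 w)).
(a): fails — cR²b but no w with bR²w and cR²w.
(b): fails — 2R²3 but no w with 3R²w and 2R²w.
(c): holds.
(d): holds.
(e): holds.

(c), (d), (e)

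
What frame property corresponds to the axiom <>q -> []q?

partial functionality: forall x forall y forall z (Rxy & Rxz -> y = z)

Suppose ◇q→□q is valid. Take Rxy, Rxz and set V(q)={y}. Then ◇q at x, so □q at x, so q at z, i.e. z=y.
Conversely, any frame satisfying forall x forall y forall z (Rxy & Rxz -> y = z) validates the schema.
So the correspondent is partial functionality.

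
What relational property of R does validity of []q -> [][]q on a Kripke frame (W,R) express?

Suppose □q→□□q is valid. Take Rxy, Ryz and set V(q)={w : Rxw}. Then □q at x, so □□q at x, so □q at y, so q at z, i.e. Rxz.

transitivity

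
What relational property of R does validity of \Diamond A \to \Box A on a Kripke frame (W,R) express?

Suppose ◇A→□A is valid. Take Rxy, Rxz and set V(A)={y}. Then ◇A at x, so □A at x, so A at z, i.e. z=y.

partial functionality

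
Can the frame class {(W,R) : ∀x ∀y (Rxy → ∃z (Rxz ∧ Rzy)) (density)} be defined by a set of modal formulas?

Yes — defined by □□r → □r

The condition is density. A defining modal formula is □□r → □r.
Suppose □□r→□r is valid. Take Rxy and set V(r)={w : xR²w}. Then □□r at x, so □r at x, so r at y, i.e. ∃z(Rxz∧Rzy).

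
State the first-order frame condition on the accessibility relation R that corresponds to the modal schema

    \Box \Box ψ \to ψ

\forall x \exists w (x R^2 w \wedge x = w)

This is a Sahlqvist (Geach-type) schema ◇^0□^2ψ → □^0◇^0ψ.
Minimal-valuation argument: fix x; take any y with xR^0y and any z with xR^0z. Set V(ψ) to the set of worlds R-reachable from y in exactly 2 steps. Then □^2ψ holds at y, so the antecedent holds at x; validity forces ◇^0ψ at z, giving a w with zR^0w and yR^2w.
First-order correspondent: \forall x \exists w (x R^2 w \wedge x = w).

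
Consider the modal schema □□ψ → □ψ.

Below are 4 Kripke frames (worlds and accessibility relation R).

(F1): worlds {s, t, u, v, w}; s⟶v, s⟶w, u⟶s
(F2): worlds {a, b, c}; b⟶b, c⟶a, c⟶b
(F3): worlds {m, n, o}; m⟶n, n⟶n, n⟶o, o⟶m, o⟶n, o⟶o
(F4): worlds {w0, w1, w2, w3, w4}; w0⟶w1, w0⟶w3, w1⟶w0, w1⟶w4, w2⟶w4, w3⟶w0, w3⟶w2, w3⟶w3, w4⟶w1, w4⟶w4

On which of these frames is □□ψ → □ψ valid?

(F3)

This is the axiom for density; its first-order frame correspondent is ∀x ∀y (Rxy → ∃z (Rxz ∧ Rzy)).
(F1): fails — Rus but no z with Ruz and Rzs.
(F2): fails — Rca but no z with Rcz and Rza.
(F3): satisfies the condition.
(F4): fails — Rw1w0 but no z with Rw1z and Rzw0.
Valid on: (F3).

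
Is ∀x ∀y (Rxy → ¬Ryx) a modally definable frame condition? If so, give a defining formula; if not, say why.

Modal frame validity is preserved under surjective bounded morphisms.
The 4-cycle (worlds 0,1,2,3 with 0→1→2→3→0) is asymmetric. Mapping every world to a single reflexive point • is a surjective bounded morphism, and the reflexive point is not asymmetric (R•• but asymmetry requires ¬R••).
Hence asymmetry is not modally definable.

Not definable by any modal formula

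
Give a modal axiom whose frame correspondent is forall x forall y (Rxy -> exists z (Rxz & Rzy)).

This is density; the standard corresponding axiom is C4: □□ψ → □ψ.
Suppose □□ψ→□ψ is valid. Take Rxy and set V(ψ)={w : xR²w}. Then □□ψ at x, so □ψ at x, so ψ at y, i.e. ∃z(Rxz∧Rzy).

□□ψ → □ψ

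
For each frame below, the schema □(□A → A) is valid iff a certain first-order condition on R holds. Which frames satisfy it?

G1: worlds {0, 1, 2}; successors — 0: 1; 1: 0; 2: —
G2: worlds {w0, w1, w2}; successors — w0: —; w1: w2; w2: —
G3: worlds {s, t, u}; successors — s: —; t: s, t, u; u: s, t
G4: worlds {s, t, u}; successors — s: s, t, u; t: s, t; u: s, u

G4

The schema corresponds to shift-reflexivity: ∀x ∀y (Rxy → Ryy).
G1: fails — R01 but not R11.
G2: fails — Rw1w2 but not Rw2w2.
G3: fails — Rus but not Rss.
G4: satisfies the condition.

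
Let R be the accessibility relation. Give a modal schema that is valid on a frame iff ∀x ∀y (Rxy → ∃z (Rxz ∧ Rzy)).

The condition is density. The C4 schema □□r → □r defines it.
Suppose □□r→□r is valid. Take Rxy and set V(r)={w : xR²w}. Then □□r at x, so □r at x, so r at y, i.e. ∃z(Rxz∧Rzy).

□□r → □r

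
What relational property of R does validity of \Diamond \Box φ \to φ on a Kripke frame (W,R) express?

This schema is equivalent to the B axiom φ → □◇φ.
Its frame correspondent is symmetry — \forall x \forall y (Rxy \to Ryx).

symmetry: \forall x \forall y (Rxy \to Ryx)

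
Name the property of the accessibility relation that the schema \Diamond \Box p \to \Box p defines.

Replacing p by ¬p and contraposing gives the equivalent schema ◇p → □◇p.
Suppose ◇p→□◇p is valid. Take Rxy, Rxz and set V(p)={y}. Then ◇p at x, so □◇p at x, so ◇p at z, so some w with Rzw has p; w=y, i.e. Rzy. By symmetry of the argument, Ryz.
Conversely, any frame satisfying \forall x \forall y \forall z (Rxy \wedge Rxz \to Ryz) validates the schema.
So the correspondent is the Euclidean property.

The Euclidean property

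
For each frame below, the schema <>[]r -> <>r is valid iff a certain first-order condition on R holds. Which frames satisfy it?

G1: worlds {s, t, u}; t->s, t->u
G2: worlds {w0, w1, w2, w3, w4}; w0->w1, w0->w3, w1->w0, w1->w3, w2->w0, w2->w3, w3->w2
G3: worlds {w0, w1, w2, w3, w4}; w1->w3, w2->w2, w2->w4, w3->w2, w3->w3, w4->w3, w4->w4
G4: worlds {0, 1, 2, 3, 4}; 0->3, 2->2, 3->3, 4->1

Frame correspondent (Sahlqvist): forall x forall y (xRy -> exists w (yRw & xRw)) — i.e. a generalized confluence (Geach) condition.
G1: fails — tRs but no w with sRw and tRw.
G2: fails — w0Rw3 but no w with w3Rw and w0Rw.
G3: holds.
G4: fails — 4R1 but no w with 1Rw and 4Rw.

G3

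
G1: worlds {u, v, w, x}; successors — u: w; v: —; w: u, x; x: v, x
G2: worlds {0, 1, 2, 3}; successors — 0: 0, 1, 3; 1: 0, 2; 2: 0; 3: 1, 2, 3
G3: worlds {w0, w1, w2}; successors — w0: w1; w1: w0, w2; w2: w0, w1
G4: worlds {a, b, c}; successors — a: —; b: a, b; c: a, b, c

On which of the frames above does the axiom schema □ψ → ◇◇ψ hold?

The schema corresponds to a generalized confluence (Geach) condition: ∀x ∃w (xRw ∧ xR²w).
G1: fails — at u but no t with uRt and uR²t.
G2: holds.
G3: fails — at w0 but no w with w0Rw and w0R²w.
G4: fails — at a but no w with aRw and aR²w.
Valid on: G2.

G2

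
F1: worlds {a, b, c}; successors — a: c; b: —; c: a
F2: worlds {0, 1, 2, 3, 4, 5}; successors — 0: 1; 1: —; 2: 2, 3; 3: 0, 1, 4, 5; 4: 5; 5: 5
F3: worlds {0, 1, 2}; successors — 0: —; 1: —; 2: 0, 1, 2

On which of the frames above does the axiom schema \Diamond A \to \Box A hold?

The schema corresponds to partial functionality: \forall x \forall y \forall z (Rxy \wedge Rxz \to y = z).
F1: condition met.
F2: fails — 2 sees both 2 and 3.
F3: fails — 2 sees both 0 and 1.
Valid on: F1.

F1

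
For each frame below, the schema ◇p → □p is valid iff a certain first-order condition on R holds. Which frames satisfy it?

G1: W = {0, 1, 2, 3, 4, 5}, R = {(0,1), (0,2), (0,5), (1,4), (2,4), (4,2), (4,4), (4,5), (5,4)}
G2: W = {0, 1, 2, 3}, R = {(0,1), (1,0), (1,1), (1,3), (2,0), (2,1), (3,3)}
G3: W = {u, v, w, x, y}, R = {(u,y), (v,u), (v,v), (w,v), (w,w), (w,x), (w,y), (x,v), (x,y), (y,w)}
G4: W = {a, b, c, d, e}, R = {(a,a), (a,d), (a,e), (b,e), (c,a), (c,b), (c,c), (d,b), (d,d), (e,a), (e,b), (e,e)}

none

This is the axiom for partial functionality; its first-order frame correspondent is ∀x ∀y ∀z (Rxy ∧ Rxz → y = z).
G1: fails — 0 sees both 1 and 2.
G2: fails — 1 sees both 0 and 1.
G3: fails — v sees both u and v.
G4: fails — a sees both a and d.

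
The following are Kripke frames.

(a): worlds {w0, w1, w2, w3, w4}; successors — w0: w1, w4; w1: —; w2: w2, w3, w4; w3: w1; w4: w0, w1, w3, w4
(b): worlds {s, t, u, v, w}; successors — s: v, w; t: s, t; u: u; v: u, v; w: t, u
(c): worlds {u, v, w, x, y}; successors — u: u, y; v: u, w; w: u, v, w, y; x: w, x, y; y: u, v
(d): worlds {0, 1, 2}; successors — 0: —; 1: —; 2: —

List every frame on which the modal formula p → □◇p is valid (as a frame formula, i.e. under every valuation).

Frame correspondent (Sahlqvist): ∀x ∀y (Rxy → Ryx) — i.e. symmetry.
(a): fails — Rw2w4 but not Rw4w2.
(b): fails — Rwt but not Rtw.
(c): fails — Rxw but not Rwx.
(d): ✓.
Valid on: (d).

(d)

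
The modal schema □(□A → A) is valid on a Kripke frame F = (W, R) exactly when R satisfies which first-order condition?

Suppose □(□A→A) is valid. Take Rxy and set V(A)={w : Ryw}. Then at y, □A holds; since □(□A→A) at x, □A→A at y, so A at y, i.e. Ryy.
Conversely, on a frame with shift-reflexivity the schema holds at every world under every valuation.
So the correspondent is shift-reflexivity.

Shift-reflexivity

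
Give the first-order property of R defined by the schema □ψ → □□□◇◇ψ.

This is a Sahlqvist (Geach-type) schema ◇^0□^1ψ → □^3◇^2ψ.
Minimal-valuation argument: fix x; take any y with xR^0y and any z with xR^3z. Set V(ψ) to the set of worlds R-reachable from y in exactly 1 step. Then □^1ψ holds at y, so the antecedent holds at x; validity forces ◇^2ψ at z, giving a w with zR^2w and yR^1w.
First-order correspondent: ∀x ∀z (xR³z → ∃w (xRw ∧ zR²w)).

∀x ∀z (xR³z → ∃w (xRw ∧ zR²w))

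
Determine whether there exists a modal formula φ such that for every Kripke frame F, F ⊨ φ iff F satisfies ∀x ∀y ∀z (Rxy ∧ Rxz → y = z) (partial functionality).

The condition is partial functionality. A defining modal formula is ◇p → □p.
Suppose ◇p→□p is valid. Take Rxy, Rxz and set V(p)={y}. Then ◇p at x, so □p at x, so p at z, i.e. z=y.

Definable; ◇p → □p defines it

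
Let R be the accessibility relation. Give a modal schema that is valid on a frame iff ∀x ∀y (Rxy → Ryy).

This is shift-reflexivity; the standard corresponding axiom is T□: □(□r → r).
Suppose □(□r→r) is valid. Take Rxy and set V(r)={w : Ryw}. Then at y, □r holds; since □(□r→r) at x, □r→r at y, so r at y, i.e. Ryy.

□(□r → r)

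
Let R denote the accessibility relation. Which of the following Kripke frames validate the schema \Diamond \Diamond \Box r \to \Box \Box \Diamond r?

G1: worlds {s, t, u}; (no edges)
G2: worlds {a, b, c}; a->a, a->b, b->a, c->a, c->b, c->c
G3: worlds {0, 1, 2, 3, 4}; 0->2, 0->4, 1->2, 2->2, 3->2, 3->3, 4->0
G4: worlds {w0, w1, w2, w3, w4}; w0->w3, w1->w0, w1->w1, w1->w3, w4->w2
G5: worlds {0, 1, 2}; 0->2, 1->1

G1, G2, G5

This is the axiom for a generalized confluence (Geach) condition; its first-order frame correspondent is \forall x \forall y \forall z ((x R^2 y \wedge x R^2 z) \to \exists w (yRw \wedge zRw)).
G1: satisfies the condition.
G2: satisfies the condition.
G3: fails — 4R²2, 4R²4 but no w with 2Rw and 4Rw.
G4: fails — w1R²w0, w1R²w3 but no w with w0Rw and w3Rw.
G5: satisfies the condition.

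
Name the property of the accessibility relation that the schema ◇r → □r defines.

partial functionality: ∀x ∀y ∀z (Rxy ∧ Rxz → y = z)

Suppose ◇r→□r is valid. Take Rxy, Rxz and set V(r)={y}. Then ◇r at x, so □r at x, so r at z, i.e. z=y.
Conversely, on a frame with partial functionality the schema holds at every world under every valuation.
So the correspondent is partial functionality.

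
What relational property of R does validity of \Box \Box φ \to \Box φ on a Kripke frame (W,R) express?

Suppose □□φ→□φ is valid. Take Rxy and set V(φ)={w : xR²w}. Then □□φ at x, so □φ at x, so φ at y, i.e. ∃z(Rxz∧Rzy).
Conversely, any frame satisfying \forall x \forall y (Rxy \to \exists z (Rxz \wedge Rzy)) validates the schema.
Frame condition: \forall x \forall y (Rxy \to \exists z (Rxz \wedge Rzy)).

density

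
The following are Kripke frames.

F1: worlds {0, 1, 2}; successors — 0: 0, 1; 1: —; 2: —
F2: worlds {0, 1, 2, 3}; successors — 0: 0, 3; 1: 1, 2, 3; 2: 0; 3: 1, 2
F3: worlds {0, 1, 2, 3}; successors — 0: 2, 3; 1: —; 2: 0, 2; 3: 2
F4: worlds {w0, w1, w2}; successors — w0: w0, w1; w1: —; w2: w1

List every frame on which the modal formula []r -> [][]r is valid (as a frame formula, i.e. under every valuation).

F1, F4

The schema corresponds to transitivity: forall x forall y forall z (Rxy & Ryz -> Rxz).
F1: satisfies the condition.
F2: fails — R32 and R20 but not R30.
F3: fails — R32 and R20 but not R30.
F4: satisfies the condition.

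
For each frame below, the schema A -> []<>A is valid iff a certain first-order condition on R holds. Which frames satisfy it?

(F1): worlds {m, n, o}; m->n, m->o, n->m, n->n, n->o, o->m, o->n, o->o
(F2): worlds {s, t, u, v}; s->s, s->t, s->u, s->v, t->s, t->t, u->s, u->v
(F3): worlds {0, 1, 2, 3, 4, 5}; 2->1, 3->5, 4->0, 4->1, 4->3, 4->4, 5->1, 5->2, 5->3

This is the axiom for symmetry; its first-order frame correspondent is forall x forall y (Rxy -> Ryx).
(F1): holds.
(F2): fails — Ruv but not Rvu.
(F3): fails — R51 but not R15.

(F1)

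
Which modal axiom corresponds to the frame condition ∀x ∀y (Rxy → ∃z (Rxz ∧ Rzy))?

□□ψ → □ψ

This is density; the standard corresponding axiom is C4: □□ψ → □ψ.
Suppose □□ψ→□ψ is valid. Take Rxy and set V(ψ)={w : xR²w}. Then □□ψ at x, so □ψ at x, so ψ at y, i.e. ∃z(Rxz∧Rzy).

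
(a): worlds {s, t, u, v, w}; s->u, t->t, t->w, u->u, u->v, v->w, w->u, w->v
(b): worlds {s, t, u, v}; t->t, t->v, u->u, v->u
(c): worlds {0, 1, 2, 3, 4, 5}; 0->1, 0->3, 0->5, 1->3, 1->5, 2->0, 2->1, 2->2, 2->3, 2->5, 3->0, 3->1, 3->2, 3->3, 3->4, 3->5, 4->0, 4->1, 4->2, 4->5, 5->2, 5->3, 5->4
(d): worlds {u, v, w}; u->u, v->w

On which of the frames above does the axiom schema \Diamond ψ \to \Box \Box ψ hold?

(d)

Frame correspondent (Sahlqvist): \forall x \forall y \forall z ((xRy \wedge x R^2 z) \to \exists w (y = w \wedge z = w)) — i.e. a generalized confluence (Geach) condition.
(a): fails — sRu, sR²v but u ≠ v.
(b): fails — tRt, tR²u but t ≠ u.
(c): fails — 0R1, 0R²0 but 1 ≠ 0.
(d): condition met.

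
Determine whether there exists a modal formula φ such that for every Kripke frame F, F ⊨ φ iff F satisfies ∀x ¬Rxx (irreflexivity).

Not definable by any modal formula

Modal frame validity is preserved under surjective bounded morphisms.
The 5-cycle (worlds 0,1,2,3,4 with 0→1→2→3→4→0) is irreflexive, and the map sending every world to a single reflexive point • is a surjective bounded morphism (forth: every edge maps to (•,•); back: every world has a successor). So any modal formula valid on the 5-cycle is also valid on the reflexive point, which is not irreflexive.
So the class is not modally definable.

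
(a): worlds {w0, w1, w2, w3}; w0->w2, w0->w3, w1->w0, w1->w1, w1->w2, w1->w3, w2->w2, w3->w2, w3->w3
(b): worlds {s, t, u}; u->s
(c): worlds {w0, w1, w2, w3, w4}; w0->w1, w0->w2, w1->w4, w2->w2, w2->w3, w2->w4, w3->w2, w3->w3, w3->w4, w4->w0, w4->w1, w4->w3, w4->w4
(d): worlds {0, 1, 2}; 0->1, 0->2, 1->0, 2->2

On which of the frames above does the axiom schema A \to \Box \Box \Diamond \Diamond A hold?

(b)

Frame correspondent (Sahlqvist): \forall x \forall z (x R^2 z \to \exists w (x = w \wedge z R^2 w)) — i.e. a generalized confluence (Geach) condition.
(a): fails — w0R²w2 but no w with w0=w and w2R²w.
(b): satisfies the condition.
(c): fails — w1R²w0 but no w with w1=w and w0R²w.
(d): fails — 0R²2 but no w with 0=w and 2R²w.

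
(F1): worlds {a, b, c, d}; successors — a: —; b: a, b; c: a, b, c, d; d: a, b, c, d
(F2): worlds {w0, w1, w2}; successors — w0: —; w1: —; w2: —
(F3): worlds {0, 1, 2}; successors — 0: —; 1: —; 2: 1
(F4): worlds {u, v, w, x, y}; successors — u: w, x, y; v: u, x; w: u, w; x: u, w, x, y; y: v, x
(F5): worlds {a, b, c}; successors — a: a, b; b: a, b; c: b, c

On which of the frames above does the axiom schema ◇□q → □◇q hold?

The schema corresponds to convergence: ∀x ∀y ∀z (Rxy ∧ Rxz → ∃w (Ryw ∧ Rzw)).
(F1): fails — Rbb and Rba but b and a have no common successor.
(F2): satisfies the condition.
(F3): fails — R21 and R21 but 1 and 1 have no common successor.
(F4): fails — Ruw and Ruy but w and y have no common successor.
(F5): satisfies the condition.

(F2), (F5)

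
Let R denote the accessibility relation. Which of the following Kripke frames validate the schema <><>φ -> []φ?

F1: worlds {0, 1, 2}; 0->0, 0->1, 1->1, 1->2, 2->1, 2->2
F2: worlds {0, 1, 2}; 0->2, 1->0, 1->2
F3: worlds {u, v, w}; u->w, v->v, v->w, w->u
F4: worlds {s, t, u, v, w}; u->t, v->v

This is the axiom for a generalized confluence (Geach) condition; its first-order frame correspondent is forall x forall y forall z ((x R^2 y & xRz) -> exists w (y = w & z = w)).
F1: fails — 0R²0, 0R1 but 0 ≠ 1.
F2: fails — 1R²2, 1R0 but 2 ≠ 0.
F3: fails — uR²u, uRw but u ≠ w.
F4: condition met.
Valid on: F4.

F4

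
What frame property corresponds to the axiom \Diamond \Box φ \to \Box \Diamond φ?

Suppose ◇□φ→□◇φ is valid. Take Rxy, Rxz and set V(φ)={w : Ryw}. Then □φ at y so ◇□φ at x, so □◇φ at x, so ◇φ at z, giving w with Rzw and Ryw.

convergence: \forall x \forall y \forall z (Rxy \wedge Rxz \to \exists w (Ryw \wedge Rzw))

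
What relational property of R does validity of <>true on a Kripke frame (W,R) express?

This is a form of the D axiom.
It corresponds to seriality: forall x exists y Rxy.

seriality: forall x exists y Rxy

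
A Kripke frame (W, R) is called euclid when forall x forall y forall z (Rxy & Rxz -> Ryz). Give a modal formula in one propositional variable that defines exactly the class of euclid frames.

The condition is the Euclidean property. The 5 schema ◇p → □◇p defines it.

◇p → □◇p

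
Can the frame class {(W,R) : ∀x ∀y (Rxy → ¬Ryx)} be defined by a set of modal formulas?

No — not modally definable

Any modally definable frame class is closed under surjective bounded morphisms.
The 4-cycle (worlds s,t,u,v with s→t→u→v→s) is asymmetric. Mapping every world to a single reflexive point • is a surjective bounded morphism, and the reflexive point is not asymmetric (R•• but asymmetry requires ¬R••).
So no modal formula (or set of formulas) defines exactly the asymmetric frames.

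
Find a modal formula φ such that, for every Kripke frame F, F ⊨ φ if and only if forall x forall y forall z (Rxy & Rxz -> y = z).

◇p → □p

The condition is partial functionality. The CD schema ◇p → □p defines it.
Suppose ◇p→□p is valid. Take Rxy, Rxz and set V(p)={y}. Then ◇p at x, so □p at x, so p at z, i.e. z=y.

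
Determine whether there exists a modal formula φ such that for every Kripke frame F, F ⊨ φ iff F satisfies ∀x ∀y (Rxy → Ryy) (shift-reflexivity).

Definable; □(□p → p) defines it

The condition is shift-reflexivity. A defining modal formula is □(□p → p).
Suppose □(□p→p) is valid. Take Rxy and set V(p)={w : Ryw}. Then at y, □p holds; since □(□p→p) at x, □p→p at y, so p at y, i.e. Ryy.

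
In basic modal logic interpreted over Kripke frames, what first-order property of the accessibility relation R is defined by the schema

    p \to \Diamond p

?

Replacing p by ¬p and contraposing gives the equivalent schema □p → p.
Suppose □p→p is valid. At any x set V(p)={w : Rxw}. Then □p holds at x, so p holds at x, i.e. Rxx.
The converse is a direct semantic check.
So the correspondent is reflexivity.

Reflexivity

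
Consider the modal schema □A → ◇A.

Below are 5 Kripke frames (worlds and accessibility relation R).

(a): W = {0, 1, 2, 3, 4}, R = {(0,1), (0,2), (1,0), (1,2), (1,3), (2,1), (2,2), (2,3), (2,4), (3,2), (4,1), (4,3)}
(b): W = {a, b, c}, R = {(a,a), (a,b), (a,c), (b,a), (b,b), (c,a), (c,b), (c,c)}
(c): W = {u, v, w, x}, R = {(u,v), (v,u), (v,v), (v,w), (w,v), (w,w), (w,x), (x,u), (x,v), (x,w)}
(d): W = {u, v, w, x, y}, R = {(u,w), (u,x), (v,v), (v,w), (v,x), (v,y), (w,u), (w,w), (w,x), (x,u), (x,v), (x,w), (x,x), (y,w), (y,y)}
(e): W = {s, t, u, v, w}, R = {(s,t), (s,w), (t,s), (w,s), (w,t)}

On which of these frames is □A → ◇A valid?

Frame correspondent (Sahlqvist): ∀x ∃y Rxy — i.e. seriality.
(a): holds.
(b): holds.
(c): holds.
(d): holds.
(e): fails — world u has no successor.

(a), (b), (c), (d)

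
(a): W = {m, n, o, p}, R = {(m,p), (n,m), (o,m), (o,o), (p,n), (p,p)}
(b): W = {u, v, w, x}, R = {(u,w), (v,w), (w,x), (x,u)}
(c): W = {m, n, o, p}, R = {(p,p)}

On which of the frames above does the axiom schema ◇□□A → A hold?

(c)

Frame correspondent (Sahlqvist): ∀x ∀y (xRy → ∃w (yR²w ∧ x = w)) — i.e. a generalized confluence (Geach) condition.
(a): fails — oRm but no w with mR²w and o=w.
(b): fails — vRw but no t with wR²t and v=t.
(c): condition met.
Valid on: (c).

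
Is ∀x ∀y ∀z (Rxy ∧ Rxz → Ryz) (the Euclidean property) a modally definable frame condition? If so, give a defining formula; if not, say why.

Yes: it is the Euclidean property, defined by the 5 schema ◇q → □◇q.
Suppose ◇q→□◇q is valid. Take Rxy, Rxz and set V(q)={y}. Then ◇q at x, so □◇q at x, so ◇q at z, so some w with Rzw has q; w=y, i.e. Rzy. By symmetry of the argument, Ryz.

Yes — defined by ◇q → □◇q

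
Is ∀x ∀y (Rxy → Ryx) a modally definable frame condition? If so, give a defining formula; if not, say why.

Yes, by p → □◇p

This is a Sahlqvist condition; the B axiom p → □◇p defines it.
Suppose p→□◇p is valid. Take Rxy and set V(p)={x}. Then p at x, so □◇p at x, so ◇p at y, so some z with Ryz has p; z=x, i.e. Ryx.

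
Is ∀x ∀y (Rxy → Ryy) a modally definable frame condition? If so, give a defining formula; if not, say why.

This is a Sahlqvist condition; the T□ axiom □(□r → r) defines it.
Suppose □(□r→r) is valid. Take Rxy and set V(r)={w : Ryw}. Then at y, □r holds; since □(□r→r) at x, □r→r at y, so r at y, i.e. Ryy.

Yes — defined by □(□r → r)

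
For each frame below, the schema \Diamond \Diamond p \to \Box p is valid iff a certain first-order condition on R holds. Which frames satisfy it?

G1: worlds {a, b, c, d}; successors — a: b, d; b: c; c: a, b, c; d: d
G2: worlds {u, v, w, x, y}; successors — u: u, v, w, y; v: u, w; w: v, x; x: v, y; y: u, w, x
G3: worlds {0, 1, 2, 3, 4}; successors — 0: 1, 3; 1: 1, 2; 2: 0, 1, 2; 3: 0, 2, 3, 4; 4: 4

This is the axiom for a generalized confluence (Geach) condition; its first-order frame correspondent is \forall x \forall y \forall z ((x R^2 y \wedge xRz) \to \exists w (y = w \wedge z = w)).
G1: fails — aR²c, aRb but c ≠ b.
G2: fails — uR²u, uRv but u ≠ v.
G3: fails — 0R²0, 0R1 but 0 ≠ 1.

none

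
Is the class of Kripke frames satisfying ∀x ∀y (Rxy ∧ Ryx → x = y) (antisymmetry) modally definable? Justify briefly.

Not definable by any modal formula

Any modally definable frame class is closed under surjective bounded morphisms.
The 8-cycle (worlds w0,w1,w2,w3,w4,w5,w6,w7 with w0→w1→w2→w3→w4→w5→w6→w7→w0) is antisymmetric. Sending even-indexed worlds to a and odd-indexed worlds to b is a surjective bounded morphism onto the two-world frame with a↔b, which is not antisymmetric.
So no modal formula (or set of formulas) defines exactly the antisymmetric frames.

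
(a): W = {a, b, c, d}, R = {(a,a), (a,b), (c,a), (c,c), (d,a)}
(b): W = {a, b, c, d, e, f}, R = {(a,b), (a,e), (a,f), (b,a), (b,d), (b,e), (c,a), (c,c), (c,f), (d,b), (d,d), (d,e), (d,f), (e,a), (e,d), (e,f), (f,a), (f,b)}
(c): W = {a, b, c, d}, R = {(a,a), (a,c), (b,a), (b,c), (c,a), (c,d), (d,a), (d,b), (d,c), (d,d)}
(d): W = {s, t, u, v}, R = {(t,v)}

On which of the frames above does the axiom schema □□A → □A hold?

Frame correspondent (Sahlqvist): ∀x ∀y (Rxy → ∃z (Rxz ∧ Rzy)) — i.e. density.
(a): ✓.
(b): ✓.
(c): ✓.
(d): fails — Rtv but no z with Rtz and Rzv.

(a), (b), (c)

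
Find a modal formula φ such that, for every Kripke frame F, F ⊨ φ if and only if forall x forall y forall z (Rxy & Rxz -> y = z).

◇s → □s

This is partial functionality; the standard corresponding axiom is CD: ◇s → □s.
Suppose ◇s→□s is valid. Take Rxy, Rxz and set V(s)={y}. Then ◇s at x, so □s at x, so s at z, i.e. z=y.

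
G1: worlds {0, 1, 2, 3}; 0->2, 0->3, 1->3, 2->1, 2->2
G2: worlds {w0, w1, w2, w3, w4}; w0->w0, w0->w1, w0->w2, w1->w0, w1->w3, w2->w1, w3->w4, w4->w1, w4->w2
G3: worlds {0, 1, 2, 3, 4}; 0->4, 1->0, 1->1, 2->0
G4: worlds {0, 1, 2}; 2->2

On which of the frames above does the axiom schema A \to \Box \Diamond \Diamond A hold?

This is the axiom for a generalized confluence (Geach) condition; its first-order frame correspondent is \forall x \forall z (xRz \to \exists w (x = w \wedge z R^2 w)).
G1: fails — 0R2 but no w with 0=w and 2R²w.
G2: fails — w4Rw2 but no w with w4=w and w2R²w.
G3: fails — 0R4 but no w with 0=w and 4R²w.
G4: satisfies the condition.

G4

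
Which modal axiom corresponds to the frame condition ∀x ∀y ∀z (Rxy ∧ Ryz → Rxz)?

The condition is transitivity. The 4 schema □ψ → □□ψ defines it.
Suppose □ψ→□□ψ is valid. Take Rxy, Ryz and set V(ψ)={w : Rxw}. Then □ψ at x, so □□ψ at x, so □ψ at y, so ψ at z, i.e. Rxz.

□ψ → □□ψ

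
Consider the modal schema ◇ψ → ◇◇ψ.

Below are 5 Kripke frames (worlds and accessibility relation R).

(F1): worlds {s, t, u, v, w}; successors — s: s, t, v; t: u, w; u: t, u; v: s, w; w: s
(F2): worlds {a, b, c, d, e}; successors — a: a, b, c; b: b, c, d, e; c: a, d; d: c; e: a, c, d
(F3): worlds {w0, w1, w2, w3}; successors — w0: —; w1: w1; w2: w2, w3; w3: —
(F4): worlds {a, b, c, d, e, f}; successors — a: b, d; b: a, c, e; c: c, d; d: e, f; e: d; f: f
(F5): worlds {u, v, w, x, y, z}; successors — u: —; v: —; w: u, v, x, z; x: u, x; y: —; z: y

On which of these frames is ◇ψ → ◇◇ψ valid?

The schema corresponds to a generalized confluence (Geach) condition: ∀x ∀y (xRy → ∃w (y = w ∧ xR²w)).
(F1): fails — tRw but no w* with w=w* and tR²w*.
(F2): fails — cRd but no w with d=w and cR²w.
(F3): holds.
(F4): fails — aRb but no w with b=w and aR²w.
(F5): fails — wRv but no t with v=t and wR²t.

(F3)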